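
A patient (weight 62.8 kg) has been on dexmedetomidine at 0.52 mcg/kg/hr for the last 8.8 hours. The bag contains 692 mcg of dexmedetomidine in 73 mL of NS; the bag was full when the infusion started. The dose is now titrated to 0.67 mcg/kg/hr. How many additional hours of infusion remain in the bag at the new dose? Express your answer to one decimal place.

9.6 hours

Initial rate:
Dose = 0.52 mcg/kg/hr × 62.8 kg = 32.656 mcg/hr
Concentration = 692 mcg ÷ 73 mL = 9.479452 mcg/mL
Rate = 32.656 mcg/hr ÷ 9.479452 mcg/mL = 3.444925 mL/hr
Volume infused so far = 3.444925 mL/hr × 8.8 hr = 30.31534 mL
Volume remaining = 73 − 30.31534 = 42.68466 mL
New rate:
Dose = 0.67 mcg/kg/hr × 62.8 kg = 42.076 mcg/hr
Rate = 42.076 mcg/hr ÷ 9.479452 mcg/mL = 4.438653 mL/hr
Time remaining = 42.68466 mL ÷ 4.438653 mL/hr = 9.61658 hr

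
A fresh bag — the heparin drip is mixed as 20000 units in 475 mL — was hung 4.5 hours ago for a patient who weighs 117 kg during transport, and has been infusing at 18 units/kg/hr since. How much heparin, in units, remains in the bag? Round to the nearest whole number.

Dose = 18 units/kg/hr × 117 kg = 2106 units/hr
Concentration = 20000 units ÷ 475 mL = 42.10526 units/mL
Rate = 2106 units/hr ÷ 42.10526 units/mL = 50.0175 mL/hr
Volume infused = 50.0175 mL/hr × 4.5 hr = 225.0787 mL
Volume remaining = 475 − 225.0787 = 249.9213 mL
Drug remaining = 249.9213 mL × 42.10526 units/mL = 10523 units

10523 units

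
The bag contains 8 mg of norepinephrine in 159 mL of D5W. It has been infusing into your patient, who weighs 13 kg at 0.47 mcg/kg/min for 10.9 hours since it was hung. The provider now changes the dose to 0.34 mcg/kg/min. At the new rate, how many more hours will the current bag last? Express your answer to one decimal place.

15.1 hours

Initial rate:
Dose = 0.47 mcg/kg/min × 13 kg = 6.11 mcg/min
6.11 mcg/min × 60 min/hr = 366.6 mcg/hr
Concentration = 8 mg ÷ 159 mL = 0.05031447 mg/mL = 50.31447 mcg/mL
Rate = 366.6 mcg/hr ÷ 50.31447 mcg/mL = 7.286175 mL/hr
Volume infused so far = 7.286175 mL/hr × 10.9 hr = 79.41931 mL
Volume remaining = 159 − 79.41931 = 79.58069 mL
New rate:
Dose = 0.34 mcg/kg/min × 13 kg = 4.42 mcg/min
4.42 mcg/min × 60 min/hr = 265.2 mcg/hr
Rate = 265.2 mcg/hr ÷ 50.31447 mcg/mL = 5.27085 mL/hr
Time remaining = 79.58069 mL ÷ 5.27085 mL/hr = 15.09827 hr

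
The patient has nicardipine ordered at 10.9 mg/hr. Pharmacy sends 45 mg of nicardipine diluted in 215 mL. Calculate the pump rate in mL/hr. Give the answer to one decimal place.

52.1 mL/hr

Concentration = 45 mg ÷ 215 mL = 0.2093023 mg/mL
Rate = 10.9 mg/hr ÷ 0.2093023 mg/mL = 52.07778 mL/hr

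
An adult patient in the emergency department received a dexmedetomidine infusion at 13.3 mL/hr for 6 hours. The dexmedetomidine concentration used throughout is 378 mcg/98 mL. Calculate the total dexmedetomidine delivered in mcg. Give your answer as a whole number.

308 mcg

Concentration = 378 mcg ÷ 98 mL = 3.857143 mcg/mL
Drug rate = 13.3 mL/hr × 3.857143 mcg/mL = 51.3 mcg/hr
Total = 51.3 mcg/hr × 6 hr = 307.8 mcg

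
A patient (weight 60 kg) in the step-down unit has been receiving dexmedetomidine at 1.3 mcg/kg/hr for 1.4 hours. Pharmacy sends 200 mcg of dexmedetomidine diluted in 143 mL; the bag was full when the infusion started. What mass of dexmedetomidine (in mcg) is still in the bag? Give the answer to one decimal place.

90.8 mcg

Dose = 1.3 mcg/kg/hr × 60 kg = 78 mcg/hr
Concentration = 200 mcg ÷ 143 mL = 1.398601 mcg/mL
Rate = 78 mcg/hr ÷ 1.398601 mcg/mL = 55.77 mL/hr
Volume infused = 55.77 mL/hr × 1.4 hr = 78.078 mL
Volume remaining = 143 − 78.078 = 64.922 mL
Drug remaining = 64.922 mL × 1.398601 mcg/mL = 90.8 mcg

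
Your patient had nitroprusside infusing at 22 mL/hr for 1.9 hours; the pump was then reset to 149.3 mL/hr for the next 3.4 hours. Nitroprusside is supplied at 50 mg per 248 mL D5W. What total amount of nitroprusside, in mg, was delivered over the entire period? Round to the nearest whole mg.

111 mg

Concentration = 50 mg ÷ 248 mL = 0.2016129 mg/mL
Stage 1: 22 mL/hr × 1.9 hr = 41.8 mL → 41.8 mL × 0.2016129 mg/mL = 8.427419 mg
Stage 2: 149.3 mL/hr × 3.4 hr = 507.62 mL → 507.62 mL × 0.2016129 mg/mL = 102.3427 mg
Total = 8.427419 + 102.3427 = 110.7702 mg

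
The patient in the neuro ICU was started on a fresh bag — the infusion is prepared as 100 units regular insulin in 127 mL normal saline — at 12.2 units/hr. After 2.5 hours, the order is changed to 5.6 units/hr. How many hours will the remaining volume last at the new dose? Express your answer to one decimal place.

12.4 hours

Initial rate:
Concentration = 100 units ÷ 127 mL = 0.7874016 units/mL
Rate = 12.2 units/hr ÷ 0.7874016 units/mL = 15.494 mL/hr
Volume infused so far = 15.494 mL/hr × 2.5 hr = 38.735 mL
Volume remaining = 127 − 38.735 = 88.265 mL
New rate:
Rate = 5.6 units/hr ÷ 0.7874016 units/mL = 7.112 mL/hr
Time remaining = 88.265 mL ÷ 7.112 mL/hr = 12.41071 hr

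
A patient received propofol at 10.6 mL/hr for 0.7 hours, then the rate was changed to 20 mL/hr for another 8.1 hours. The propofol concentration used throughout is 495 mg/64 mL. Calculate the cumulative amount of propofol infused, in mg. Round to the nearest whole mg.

1310 mg

Concentration = 495 mg ÷ 64 mL = 7.734375 mg/mL
Stage 1: 10.6 mL/hr × 0.7 hr = 7.42 mL → 7.42 mL × 7.734375 mg/mL = 57.38906 mg
Stage 2: 20 mL/hr × 8.1 hr = 162 mL → 162 mL × 7.734375 mg/mL = 1252.969 mg
Total = 57.38906 + 1252.969 = 1310.358 mg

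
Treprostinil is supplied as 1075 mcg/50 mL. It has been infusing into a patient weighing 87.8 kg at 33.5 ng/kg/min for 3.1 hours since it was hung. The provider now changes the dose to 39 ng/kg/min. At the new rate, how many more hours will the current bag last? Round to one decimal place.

2.6 hours

Initial rate:
Dose = 33.5 ng/kg/min × 87.8 kg = 2941.3 ng/min
2941.3 ng/min × 60 min/hr = 176478 ng/hr
Concentration = 1075 mcg ÷ 50 mL = 21.5 mcg/mL = 21500 ng/mL
Rate = 176478 ng/hr ÷ 21500 ng/mL = 8.208279 mL/hr
Volume infused so far = 8.208279 mL/hr × 3.1 hr = 25.44567 mL
Volume remaining = 50 − 25.44567 = 24.55433 mL
New rate:
Dose = 39 ng/kg/min × 87.8 kg = 3424.2 ng/min
3424.2 ng/min × 60 min/hr = 205452 ng/hr
Rate = 205452 ng/hr ÷ 21500 ng/mL = 9.555907 mL/hr
Time remaining = 24.55433 mL ÷ 9.555907 mL/hr = 2.569545 hr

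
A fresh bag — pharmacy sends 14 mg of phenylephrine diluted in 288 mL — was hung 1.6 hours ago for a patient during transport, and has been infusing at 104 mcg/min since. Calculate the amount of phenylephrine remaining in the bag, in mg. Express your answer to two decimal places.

4.02 mg

104 mcg/min × 60 min/hr = 6240 mcg/hr
Concentration = 14 mg ÷ 288 mL = 0.04861111 mg/mL = 48.61111 mcg/mL
Rate = 6240 mcg/hr ÷ 48.61111 mcg/mL = 128.3657 mL/hr
Volume infused = 128.3657 mL/hr × 1.6 hr = 205.3851 mL
Volume remaining = 288 − 205.3851 = 82.61486 mL
Drug remaining = 82.61486 mL × 48.61111 mcg/mL = 4016 mcg = 4.016 mg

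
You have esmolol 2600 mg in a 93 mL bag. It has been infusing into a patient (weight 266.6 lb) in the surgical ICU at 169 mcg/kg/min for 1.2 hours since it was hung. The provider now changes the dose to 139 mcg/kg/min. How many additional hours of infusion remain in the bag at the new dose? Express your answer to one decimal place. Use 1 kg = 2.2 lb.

Initial rate:
Weight = 266.6 lb ÷ 2.2 lb/kg = 121.1818 kg
Dose = 169 mcg/kg/min × 121.1818 kg = 20479.73 mcg/min
20479.73 mcg/min × 60 min/hr = 1228784 mcg/hr
Concentration = 2600 mg ÷ 93 mL = 27.95699 mg/mL = 27956.99 mcg/mL
Rate = 1228784 mcg/hr ÷ 27956.99 mcg/mL = 43.95265 mL/hr
Volume infused so far = 43.95265 mL/hr × 1.2 hr = 52.74317 mL
Volume remaining = 93 − 52.74317 = 40.25683 mL
New rate:
Dose = 139 mcg/kg/min × 121.1818 kg = 16844.27 mcg/min
16844.27 mcg/min × 60 min/hr = 1010656 mcg/hr
Rate = 1010656 mcg/hr ÷ 27956.99 mcg/mL = 36.1504 mL/hr
Time remaining = 40.25683 mL ÷ 36.1504 mL/hr = 1.113593 hr

1.1 hours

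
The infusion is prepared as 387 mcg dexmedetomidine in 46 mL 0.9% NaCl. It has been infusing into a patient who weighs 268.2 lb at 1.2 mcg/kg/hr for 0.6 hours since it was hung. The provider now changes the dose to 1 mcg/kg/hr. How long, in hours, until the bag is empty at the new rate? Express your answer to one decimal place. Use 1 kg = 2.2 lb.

Initial rate:
Weight = 268.2 lb ÷ 2.2 lb/kg = 121.9091 kg
Dose = 1.2 mcg/kg/hr × 121.9091 kg = 146.2909 mcg/hr
Concentration = 387 mcg ÷ 46 mL = 8.413043 mcg/mL
Rate = 146.2909 mcg/hr ÷ 8.413043 mcg/mL = 17.38858 mL/hr
Volume infused so far = 17.38858 mL/hr × 0.6 hr = 10.43315 mL
Volume remaining = 46 − 10.43315 = 35.56685 mL
New rate:
Dose = 1 mcg/kg/hr × 121.9091 kg = 121.9091 mcg/hr
Rate = 121.9091 mcg/hr ÷ 8.413043 mcg/mL = 14.49049 mL/hr
Time remaining = 35.56685 mL ÷ 14.49049 mL/hr = 2.454497 hr

2.5 hours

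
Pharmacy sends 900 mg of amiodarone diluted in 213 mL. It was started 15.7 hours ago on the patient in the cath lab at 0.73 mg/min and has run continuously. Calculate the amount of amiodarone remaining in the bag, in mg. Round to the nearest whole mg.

0.73 mg/min × 60 min/hr = 43.8 mg/hr
Concentration = 900 mg ÷ 213 mL = 4.225352 mg/mL
Rate = 43.8 mg/hr ÷ 4.225352 mg/mL = 10.366 mL/hr
Volume infused = 10.366 mL/hr × 15.7 hr = 162.7462 mL
Volume remaining = 213 − 162.7462 = 50.2538 mL
Drug remaining = 50.2538 mL × 4.225352 mg/mL = 212.34 mg

212 mg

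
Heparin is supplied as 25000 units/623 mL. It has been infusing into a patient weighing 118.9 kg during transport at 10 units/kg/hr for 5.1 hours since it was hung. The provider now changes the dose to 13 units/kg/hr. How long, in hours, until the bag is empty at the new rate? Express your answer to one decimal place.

Initial rate:
Dose = 10 units/kg/hr × 118.9 kg = 1189 units/hr
Concentration = 25000 units ÷ 623 mL = 40.12841 units/mL
Rate = 1189 units/hr ÷ 40.12841 units/mL = 29.62988 mL/hr
Volume infused so far = 29.62988 mL/hr × 5.1 hr = 151.1124 mL
Volume remaining = 623 − 151.1124 = 471.8876 mL
New rate:
Dose = 13 units/kg/hr × 118.9 kg = 1545.7 units/hr
Rate = 1545.7 units/hr ÷ 40.12841 units/mL = 38.51884 mL/hr
Time remaining = 471.8876 mL ÷ 38.51884 mL/hr = 12.25082 hr

12.3 hours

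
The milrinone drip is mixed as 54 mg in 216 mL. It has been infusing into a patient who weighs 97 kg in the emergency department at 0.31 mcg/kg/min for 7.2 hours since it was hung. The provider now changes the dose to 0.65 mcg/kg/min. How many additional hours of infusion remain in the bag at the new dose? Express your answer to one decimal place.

Initial rate:
Dose = 0.31 mcg/kg/min × 97 kg = 30.07 mcg/min
30.07 mcg/min × 60 min/hr = 1804.2 mcg/hr
Concentration = 54 mg ÷ 216 mL = 0.25 mg/mL = 250 mcg/mL
Rate = 1804.2 mcg/hr ÷ 250 mcg/mL = 7.2168 mL/hr
Volume infused so far = 7.2168 mL/hr × 7.2 hr = 51.96096 mL
Volume remaining = 216 − 51.96096 = 164.039 mL
New rate:
Dose = 0.65 mcg/kg/min × 97 kg = 63.05 mcg/min
63.05 mcg/min × 60 min/hr = 3783 mcg/hr
Rate = 3783 mcg/hr ÷ 250 mcg/mL = 15.132 mL/hr
Time remaining = 164.039 mL ÷ 15.132 mL/hr = 10.84054 hr

10.8 hours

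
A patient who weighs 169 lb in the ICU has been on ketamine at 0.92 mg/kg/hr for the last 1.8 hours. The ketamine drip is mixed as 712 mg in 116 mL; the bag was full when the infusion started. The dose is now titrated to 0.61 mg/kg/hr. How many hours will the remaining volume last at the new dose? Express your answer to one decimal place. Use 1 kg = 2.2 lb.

12.5 hours

Initial rate:
Weight = 169 lb ÷ 2.2 lb/kg = 76.81818 kg
Dose = 0.92 mg/kg/hr × 76.81818 kg = 70.67273 mg/hr
Concentration = 712 mg ÷ 116 mL = 6.137931 mg/mL
Rate = 70.67273 mg/hr ÷ 6.137931 mg/mL = 11.5141 mL/hr
Volume infused so far = 11.5141 mL/hr × 1.8 hr = 20.72537 mL
Volume remaining = 116 − 20.72537 = 95.27463 mL
New rate:
Dose = 0.61 mg/kg/hr × 76.81818 kg = 46.85909 mg/hr
Rate = 46.85909 mg/hr ÷ 6.137931 mg/mL = 7.634346 mL/hr
Time remaining = 95.27463 mL ÷ 7.634346 mL/hr = 12.47974 hr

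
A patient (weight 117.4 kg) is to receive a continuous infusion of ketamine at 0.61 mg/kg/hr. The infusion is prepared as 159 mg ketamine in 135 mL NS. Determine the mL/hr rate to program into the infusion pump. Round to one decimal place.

60.8 mL/hr

Dose = 0.61 mg/kg/hr × 117.4 kg = 71.614 mg/hr
Concentration = 159 mg ÷ 135 mL = 1.177778 mg/mL
Rate = 71.614 mg/hr ÷ 1.177778 mg/mL = 60.80434 mL/hr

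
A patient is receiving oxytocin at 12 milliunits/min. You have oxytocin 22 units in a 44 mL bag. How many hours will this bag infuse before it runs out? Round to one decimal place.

12 milliunits/min × 60 min/hr = 720 milliunits/hr
Concentration = 22 units ÷ 44 mL = 0.5 units/mL = 500 milliunits/mL
Rate = 720 milliunits/hr ÷ 500 milliunits/mL = 1.44 mL/hr
Duration = 44 mL ÷ 1.44 mL/hr = 30.55556 hr

30.6 hours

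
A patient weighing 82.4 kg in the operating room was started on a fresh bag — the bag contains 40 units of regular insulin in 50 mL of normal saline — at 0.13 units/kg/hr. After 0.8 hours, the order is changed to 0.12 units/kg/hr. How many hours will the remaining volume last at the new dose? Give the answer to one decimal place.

Initial rate:
Dose = 0.13 units/kg/hr × 82.4 kg = 10.712 units/hr
Concentration = 40 units ÷ 50 mL = 0.8 units/mL
Rate = 10.712 units/hr ÷ 0.8 units/mL = 13.39 mL/hr
Volume infused so far = 13.39 mL/hr × 0.8 hr = 10.712 mL
Volume remaining = 50 − 10.712 = 39.288 mL
New rate:
Dose = 0.12 units/kg/hr × 82.4 kg = 9.888 units/hr
Rate = 9.888 units/hr ÷ 0.8 units/mL = 12.36 mL/hr
Time remaining = 39.288 mL ÷ 12.36 mL/hr = 3.178641 hr

3.2 hours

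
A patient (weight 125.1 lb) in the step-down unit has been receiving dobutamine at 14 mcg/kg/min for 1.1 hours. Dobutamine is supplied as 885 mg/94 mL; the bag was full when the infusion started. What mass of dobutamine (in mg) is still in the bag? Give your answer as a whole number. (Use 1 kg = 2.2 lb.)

832 mg

Weight = 125.1 lb ÷ 2.2 lb/kg = 56.86364 kg
Dose = 14 mcg/kg/min × 56.86364 kg = 796.0909 mcg/min
796.0909 mcg/min × 60 min/hr = 47765.45 mcg/hr
Concentration = 885 mg ÷ 94 mL = 9.414894 mg/mL = 9414.894 mcg/mL
Rate = 47765.45 mcg/hr ÷ 9414.894 mcg/mL = 5.073393 mL/hr
Volume infused = 5.073393 mL/hr × 1.1 hr = 5.580732 mL
Volume remaining = 94 − 5.580732 = 88.41927 mL
Drug remaining = 88.41927 mL × 9414.894 mcg/mL = 832458 mcg = 832.458 mg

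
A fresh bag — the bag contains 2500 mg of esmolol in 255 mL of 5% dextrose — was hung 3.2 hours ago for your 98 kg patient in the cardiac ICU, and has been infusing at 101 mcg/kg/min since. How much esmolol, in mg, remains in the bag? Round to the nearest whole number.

Dose = 101 mcg/kg/min × 98 kg = 9898 mcg/min
9898 mcg/min × 60 min/hr = 593880 mcg/hr
Concentration = 2500 mg ÷ 255 mL = 9.803922 mg/mL = 9803.922 mcg/mL
Rate = 593880 mcg/hr ÷ 9803.922 mcg/mL = 60.57576 mL/hr
Volume infused = 60.57576 mL/hr × 3.2 hr = 193.8424 mL
Volume remaining = 255 − 193.8424 = 61.15757 mL
Drug remaining = 61.15757 mL × 9803.922 mcg/mL = 599584 mcg = 599.584 mg

600 mg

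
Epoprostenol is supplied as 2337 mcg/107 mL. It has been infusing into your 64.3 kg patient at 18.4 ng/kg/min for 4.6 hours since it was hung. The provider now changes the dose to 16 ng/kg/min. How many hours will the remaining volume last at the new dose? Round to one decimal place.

32.6 hours

Initial rate:
Dose = 18.4 ng/kg/min × 64.3 kg = 1183.12 ng/min
1183.12 ng/min × 60 min/hr = 70987.2 ng/hr
Concentration = 2337 mcg ÷ 107 mL = 21.84112 mcg/mL = 21841.12 ng/mL
Rate = 70987.2 ng/hr ÷ 21841.12 ng/mL = 3.250163 mL/hr
Volume infused so far = 3.250163 mL/hr × 4.6 hr = 14.95075 mL
Volume remaining = 107 − 14.95075 = 92.04925 mL
New rate:
Dose = 16 ng/kg/min × 64.3 kg = 1028.8 ng/min
1028.8 ng/min × 60 min/hr = 61728 ng/hr
Rate = 61728 ng/hr ÷ 21841.12 ng/mL = 2.826228 mL/hr
Time remaining = 92.04925 mL ÷ 2.826228 mL/hr = 32.56964 hr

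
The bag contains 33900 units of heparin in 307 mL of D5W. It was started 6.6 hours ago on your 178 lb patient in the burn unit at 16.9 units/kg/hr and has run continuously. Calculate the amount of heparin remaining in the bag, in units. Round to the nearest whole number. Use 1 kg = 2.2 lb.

Weight = 178 lb ÷ 2.2 lb/kg = 80.90909 kg
Dose = 16.9 units/kg/hr × 80.90909 kg = 1367.364 units/hr
Concentration = 33900 units ÷ 307 mL = 110.4235 units/mL
Rate = 1367.364 units/hr ÷ 110.4235 units/mL = 12.38291 mL/hr
Volume infused = 12.38291 mL/hr × 6.6 hr = 81.7272 mL
Volume remaining = 307 − 81.7272 = 225.2728 mL
Drug remaining = 225.2728 mL × 110.4235 units/mL = 24875.4 units

24875 units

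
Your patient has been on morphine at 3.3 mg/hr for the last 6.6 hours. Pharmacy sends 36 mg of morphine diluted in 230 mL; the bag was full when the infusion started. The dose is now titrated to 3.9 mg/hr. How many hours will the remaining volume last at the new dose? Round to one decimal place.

Initial rate:
Concentration = 36 mg ÷ 230 mL = 0.1565217 mg/mL
Rate = 3.3 mg/hr ÷ 0.1565217 mg/mL = 21.08333 mL/hr
Volume infused so far = 21.08333 mL/hr × 6.6 hr = 139.15 mL
Volume remaining = 230 − 139.15 = 90.85 mL
New rate:
Rate = 3.9 mg/hr ÷ 0.1565217 mg/mL = 24.91667 mL/hr
Time remaining = 90.85 mL ÷ 24.91667 mL/hr = 3.646154 hr

3.6 hours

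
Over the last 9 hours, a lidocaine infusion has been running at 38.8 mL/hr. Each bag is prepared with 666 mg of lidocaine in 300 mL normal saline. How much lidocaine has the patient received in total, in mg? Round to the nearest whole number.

Concentration = 666 mg ÷ 300 mL = 2.22 mg/mL
Drug rate = 38.8 mL/hr × 2.22 mg/mL = 86.136 mg/hr
Total = 86.136 mg/hr × 9 hr = 775.224 mg

775 mg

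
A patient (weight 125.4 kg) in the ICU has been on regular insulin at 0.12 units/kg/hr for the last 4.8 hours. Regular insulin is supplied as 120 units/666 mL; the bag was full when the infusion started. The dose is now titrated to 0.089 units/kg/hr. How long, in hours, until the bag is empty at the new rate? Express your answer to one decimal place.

4.3 hours

Initial rate:
Dose = 0.12 units/kg/hr × 125.4 kg = 15.048 units/hr
Concentration = 120 units ÷ 666 mL = 0.1801802 units/mL
Rate = 15.048 units/hr ÷ 0.1801802 units/mL = 83.5164 mL/hr
Volume infused so far = 83.5164 mL/hr × 4.8 hr = 400.8787 mL
Volume remaining = 666 − 400.8787 = 265.1213 mL
New rate:
Dose = 0.089 units/kg/hr × 125.4 kg = 11.1606 units/hr
Rate = 11.1606 units/hr ÷ 0.1801802 units/mL = 61.94133 mL/hr
Time remaining = 265.1213 mL ÷ 61.94133 mL/hr = 4.2802 hr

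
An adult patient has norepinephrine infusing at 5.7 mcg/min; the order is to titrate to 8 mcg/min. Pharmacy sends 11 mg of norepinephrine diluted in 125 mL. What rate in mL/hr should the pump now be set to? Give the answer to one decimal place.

8 mcg/min × 60 min/hr = 480 mcg/hr
Concentration = 11 mg ÷ 125 mL = 0.088 mg/mL = 88 mcg/mL
Rate = 480 mcg/hr ÷ 88 mcg/mL = 5.454545 mL/hr

5.5 mL/hr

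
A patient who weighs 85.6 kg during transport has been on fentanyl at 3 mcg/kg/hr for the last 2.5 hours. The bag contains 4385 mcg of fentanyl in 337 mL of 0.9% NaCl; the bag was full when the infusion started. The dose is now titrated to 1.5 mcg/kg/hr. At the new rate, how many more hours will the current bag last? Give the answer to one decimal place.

29.2 hours

Initial rate:
Dose = 3 mcg/kg/hr × 85.6 kg = 256.8 mcg/hr
Concentration = 4385 mcg ÷ 337 mL = 13.01187 mcg/mL
Rate = 256.8 mcg/hr ÷ 13.01187 mcg/mL = 19.73583 mL/hr
Volume infused so far = 19.73583 mL/hr × 2.5 hr = 49.33957 mL
Volume remaining = 337 − 49.33957 = 287.6604 mL
New rate:
Dose = 1.5 mcg/kg/hr × 85.6 kg = 128.4 mcg/hr
Rate = 128.4 mcg/hr ÷ 13.01187 mcg/mL = 9.867913 mL/hr
Time remaining = 287.6604 mL ÷ 9.867913 mL/hr = 29.15109 hr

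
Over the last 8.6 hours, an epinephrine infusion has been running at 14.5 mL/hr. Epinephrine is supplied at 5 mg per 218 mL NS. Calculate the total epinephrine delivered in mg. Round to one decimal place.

Concentration = 5 mg ÷ 218 mL = 0.02293578 mg/mL = 22.93578 mcg/mL
Drug rate = 14.5 mL/hr × 22.93578 mcg/mL = 332.5688 mcg/hr
Total = 332.5688 mcg/hr × 8.6 hr = 2860.092 mcg = 2.860092 mg

2.9 mg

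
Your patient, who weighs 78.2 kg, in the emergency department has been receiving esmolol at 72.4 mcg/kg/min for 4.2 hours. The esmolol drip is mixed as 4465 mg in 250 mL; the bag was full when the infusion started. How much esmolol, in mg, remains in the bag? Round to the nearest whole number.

Dose = 72.4 mcg/kg/min × 78.2 kg = 5661.68 mcg/min
5661.68 mcg/min × 60 min/hr = 339700.8 mcg/hr
Concentration = 4465 mg ÷ 250 mL = 17.86 mg/mL = 17860 mcg/mL
Rate = 339700.8 mcg/hr ÷ 17860 mcg/mL = 19.0202 mL/hr
Volume infused = 19.0202 mL/hr × 4.2 hr = 79.88485 mL
Volume remaining = 250 − 79.88485 = 170.1152 mL
Drug remaining = 170.1152 mL × 17860 mcg/mL = 3038257 mcg = 3038.257 mg

3038 mg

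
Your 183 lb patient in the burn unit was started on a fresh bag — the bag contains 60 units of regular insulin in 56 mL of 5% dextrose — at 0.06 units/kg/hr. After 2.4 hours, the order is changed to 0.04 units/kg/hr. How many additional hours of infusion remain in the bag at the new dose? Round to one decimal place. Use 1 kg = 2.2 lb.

Initial rate:
Weight = 183 lb ÷ 2.2 lb/kg = 83.18182 kg
Dose = 0.06 units/kg/hr × 83.18182 kg = 4.990909 units/hr
Concentration = 60 units ÷ 56 mL = 1.071429 units/mL
Rate = 4.990909 units/hr ÷ 1.071429 units/mL = 4.658182 mL/hr
Volume infused so far = 4.658182 mL/hr × 2.4 hr = 11.17964 mL
Volume remaining = 56 − 11.17964 = 44.82036 mL
New rate:
Dose = 0.04 units/kg/hr × 83.18182 kg = 3.327273 units/hr
Rate = 3.327273 units/hr ÷ 1.071429 units/mL = 3.105455 mL/hr
Time remaining = 44.82036 mL ÷ 3.105455 mL/hr = 14.43279 hr

14.4 hours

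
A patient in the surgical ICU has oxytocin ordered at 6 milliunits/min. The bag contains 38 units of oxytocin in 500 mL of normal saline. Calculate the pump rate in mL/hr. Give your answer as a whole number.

5 mL/hr

6 milliunits/min × 60 min/hr = 360 milliunits/hr
Concentration = 38 units ÷ 500 mL = 0.076 units/mL = 76 milliunits/mL
Rate = 360 milliunits/hr ÷ 76 milliunits/mL = 4.736842 mL/hr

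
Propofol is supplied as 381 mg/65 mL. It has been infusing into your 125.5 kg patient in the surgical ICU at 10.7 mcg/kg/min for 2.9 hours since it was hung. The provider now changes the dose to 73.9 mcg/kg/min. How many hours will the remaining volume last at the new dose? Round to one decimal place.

Initial rate:
Dose = 10.7 mcg/kg/min × 125.5 kg = 1342.85 mcg/min
1342.85 mcg/min × 60 min/hr = 80571 mcg/hr
Concentration = 381 mg ÷ 65 mL = 5.861538 mg/mL = 5861.538 mcg/mL
Rate = 80571 mcg/hr ÷ 5861.538 mcg/mL = 13.74571 mL/hr
Volume infused so far = 13.74571 mL/hr × 2.9 hr = 39.86256 mL
Volume remaining = 65 − 39.86256 = 25.13744 mL
New rate:
Dose = 73.9 mcg/kg/min × 125.5 kg = 9274.45 mcg/min
9274.45 mcg/min × 60 min/hr = 556467 mcg/hr
Rate = 556467 mcg/hr ÷ 5861.538 mcg/mL = 94.93531 mL/hr
Time remaining = 25.13744 mL ÷ 94.93531 mL/hr = 0.264785 hr

0.3 hours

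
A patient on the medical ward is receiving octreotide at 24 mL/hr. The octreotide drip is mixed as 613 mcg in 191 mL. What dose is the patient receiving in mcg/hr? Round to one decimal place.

Concentration = 613 mcg ÷ 191 mL = 3.209424 mcg/mL
Drug rate = 24 mL/hr × 3.209424 mcg/mL = 77.02618 mcg/hr

77.0 mcg/hr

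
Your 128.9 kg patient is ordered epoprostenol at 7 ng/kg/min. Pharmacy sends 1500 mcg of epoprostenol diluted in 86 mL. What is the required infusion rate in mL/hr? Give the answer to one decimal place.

3.1 mL/hr

Dose = 7 ng/kg/min × 128.9 kg = 902.3 ng/min
902.3 ng/min × 60 min/hr = 54138 ng/hr
Concentration = 1500 mcg ÷ 86 mL = 17.44186 mcg/mL = 17441.86 ng/mL
Rate = 54138 ng/hr ÷ 17441.86 ng/mL = 3.103912 mL/hr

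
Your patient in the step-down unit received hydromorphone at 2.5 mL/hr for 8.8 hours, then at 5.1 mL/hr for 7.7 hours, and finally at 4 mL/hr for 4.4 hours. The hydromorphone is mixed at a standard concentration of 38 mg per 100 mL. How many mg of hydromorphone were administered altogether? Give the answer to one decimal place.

Concentration = 38 mg ÷ 100 mL = 0.38 mg/mL
Stage 1: 2.5 mL/hr × 8.8 hr = 22 mL → 22 mL × 0.38 mg/mL = 8.36 mg
Stage 2: 5.1 mL/hr × 7.7 hr = 39.27 mL → 39.27 mL × 0.38 mg/mL = 14.9226 mg
Stage 3: 4 mL/hr × 4.4 hr = 17.6 mL → 17.6 mL × 0.38 mg/mL = 6.688 mg
Total = 8.36 + 14.9226 + 6.688 = 29.9706 mg

30.0 mg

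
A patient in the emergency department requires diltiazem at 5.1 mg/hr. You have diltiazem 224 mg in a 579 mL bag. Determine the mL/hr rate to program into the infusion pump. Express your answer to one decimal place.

13.2 mL/hr

Concentration = 224 mg ÷ 579 mL = 0.3868739 mg/mL
Rate = 5.1 mg/hr ÷ 0.3868739 mg/mL = 13.18259 mL/hr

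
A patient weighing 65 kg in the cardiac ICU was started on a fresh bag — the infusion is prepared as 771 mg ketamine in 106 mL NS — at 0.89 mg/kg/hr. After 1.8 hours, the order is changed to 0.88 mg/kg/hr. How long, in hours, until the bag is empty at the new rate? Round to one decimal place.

Initial rate:
Dose = 0.89 mg/kg/hr × 65 kg = 57.85 mg/hr
Concentration = 771 mg ÷ 106 mL = 7.273585 mg/mL
Rate = 57.85 mg/hr ÷ 7.273585 mg/mL = 7.953437 mL/hr
Volume infused so far = 7.953437 mL/hr × 1.8 hr = 14.31619 mL
Volume remaining = 106 − 14.31619 = 91.68381 mL
New rate:
Dose = 0.88 mg/kg/hr × 65 kg = 57.2 mg/hr
Rate = 57.2 mg/hr ÷ 7.273585 mg/mL = 7.864073 mL/hr
Time remaining = 91.68381 mL ÷ 7.864073 mL/hr = 11.65857 hr

11.7 hours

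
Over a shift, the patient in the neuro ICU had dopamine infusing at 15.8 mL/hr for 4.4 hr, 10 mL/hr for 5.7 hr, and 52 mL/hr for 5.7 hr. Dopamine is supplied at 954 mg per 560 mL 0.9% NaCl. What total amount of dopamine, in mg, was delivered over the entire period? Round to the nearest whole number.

Concentration = 954 mg ÷ 560 mL = 1.703571 mg/mL
Stage 1: 15.8 mL/hr × 4.4 hr = 69.52 mL → 69.52 mL × 1.703571 mg/mL = 118.4323 mg
Stage 2: 10 mL/hr × 5.7 hr = 57 mL → 57 mL × 1.703571 mg/mL = 97.10357 mg
Stage 3: 52 mL/hr × 5.7 hr = 296.4 mL → 296.4 mL × 1.703571 mg/mL = 504.9386 mg
Total = 118.4323 + 97.10357 + 504.9386 = 720.4744 mg

720 mg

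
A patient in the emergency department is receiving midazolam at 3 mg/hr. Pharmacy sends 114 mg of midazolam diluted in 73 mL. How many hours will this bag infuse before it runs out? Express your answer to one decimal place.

38.0 hours

Concentration = 114 mg ÷ 73 mL = 1.561644 mg/mL
Rate = 3 mg/hr ÷ 1.561644 mg/mL = 1.921053 mL/hr
Duration = 73 mL ÷ 1.921053 mL/hr = 38 hr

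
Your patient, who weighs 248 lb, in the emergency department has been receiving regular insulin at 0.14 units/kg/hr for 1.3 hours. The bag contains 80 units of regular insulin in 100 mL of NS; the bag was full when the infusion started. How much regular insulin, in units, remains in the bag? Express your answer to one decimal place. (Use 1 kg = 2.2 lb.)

59.5 units

Weight = 248 lb ÷ 2.2 lb/kg = 112.7273 kg
Dose = 0.14 units/kg/hr × 112.7273 kg = 15.78182 units/hr
Concentration = 80 units ÷ 100 mL = 0.8 units/mL
Rate = 15.78182 units/hr ÷ 0.8 units/mL = 19.72727 mL/hr
Volume infused = 19.72727 mL/hr × 1.3 hr = 25.64545 mL
Volume remaining = 100 − 25.64545 = 74.35455 mL
Drug remaining = 74.35455 mL × 0.8 units/mL = 59.48364 units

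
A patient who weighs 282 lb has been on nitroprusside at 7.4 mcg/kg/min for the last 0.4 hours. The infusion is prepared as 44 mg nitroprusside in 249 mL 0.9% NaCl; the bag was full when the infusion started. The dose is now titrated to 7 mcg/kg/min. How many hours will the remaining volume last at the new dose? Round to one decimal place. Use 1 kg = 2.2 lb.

0.4 hours

Initial rate:
Weight = 282 lb ÷ 2.2 lb/kg = 128.1818 kg
Dose = 7.4 mcg/kg/min × 128.1818 kg = 948.5455 mcg/min
948.5455 mcg/min × 60 min/hr = 56912.73 mcg/hr
Concentration = 44 mg ÷ 249 mL = 0.1767068 mg/mL = 176.7068 mcg/mL
Rate = 56912.73 mcg/hr ÷ 176.7068 mcg/mL = 322.0743 mL/hr
Volume infused so far = 322.0743 mL/hr × 0.4 hr = 128.8297 mL
Volume remaining = 249 − 128.8297 = 120.1703 mL
New rate:
Dose = 7 mcg/kg/min × 128.1818 kg = 897.2727 mcg/min
897.2727 mcg/min × 60 min/hr = 53836.36 mcg/hr
Rate = 53836.36 mcg/hr ÷ 176.7068 mcg/mL = 304.6649 mL/hr
Time remaining = 120.1703 mL ÷ 304.6649 mL/hr = 0.3944343 hr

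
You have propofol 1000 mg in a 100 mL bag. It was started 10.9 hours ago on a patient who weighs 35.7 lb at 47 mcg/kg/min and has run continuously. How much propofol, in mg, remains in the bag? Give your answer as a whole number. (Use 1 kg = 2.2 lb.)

Weight = 35.7 lb ÷ 2.2 lb/kg = 16.22727 kg
Dose = 47 mcg/kg/min × 16.22727 kg = 762.6818 mcg/min
762.6818 mcg/min × 60 min/hr = 45760.91 mcg/hr
Concentration = 1000 mg ÷ 100 mL = 10 mg/mL = 10000 mcg/mL
Rate = 45760.91 mcg/hr ÷ 10000 mcg/mL = 4.576091 mL/hr
Volume infused = 4.576091 mL/hr × 10.9 hr = 49.87939 mL
Volume remaining = 100 − 49.87939 = 50.12061 mL
Drug remaining = 50.12061 mL × 10000 mcg/mL = 501206.1 mcg = 501.2061 mg

501 mg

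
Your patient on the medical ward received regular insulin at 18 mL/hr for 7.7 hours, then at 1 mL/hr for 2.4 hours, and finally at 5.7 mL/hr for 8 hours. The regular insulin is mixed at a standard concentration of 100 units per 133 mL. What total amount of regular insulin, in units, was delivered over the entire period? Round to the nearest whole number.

Concentration = 100 units ÷ 133 mL = 0.7518797 units/mL
Stage 1: 18 mL/hr × 7.7 hr = 138.6 mL → 138.6 mL × 0.7518797 units/mL = 104.2105 units
Stage 2: 1 mL/hr × 2.4 hr = 2.4 mL → 2.4 mL × 0.7518797 units/mL = 1.804511 units
Stage 3: 5.7 mL/hr × 8 hr = 45.6 mL → 45.6 mL × 0.7518797 units/mL = 34.28571 units
Total = 104.2105 + 1.804511 + 34.28571 = 140.3008 units

140 units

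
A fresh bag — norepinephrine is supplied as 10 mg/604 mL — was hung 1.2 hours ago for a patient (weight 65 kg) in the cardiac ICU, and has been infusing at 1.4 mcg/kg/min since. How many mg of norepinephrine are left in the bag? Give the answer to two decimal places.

Dose = 1.4 mcg/kg/min × 65 kg = 91 mcg/min
91 mcg/min × 60 min/hr = 5460 mcg/hr
Concentration = 10 mg ÷ 604 mL = 0.01655629 mg/mL = 16.55629 mcg/mL
Rate = 5460 mcg/hr ÷ 16.55629 mcg/mL = 329.784 mL/hr
Volume infused = 329.784 mL/hr × 1.2 hr = 395.7408 mL
Volume remaining = 604 − 395.7408 = 208.2592 mL
Drug remaining = 208.2592 mL × 16.55629 mcg/mL = 3448 mcg = 3.448 mg

3.45 mg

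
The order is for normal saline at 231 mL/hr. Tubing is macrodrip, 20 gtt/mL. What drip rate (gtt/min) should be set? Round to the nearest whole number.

231 mL/hr ÷ 60 min/hr = 3.85 mL/min
3.85 mL/min × 20 gtt/mL = 77 gtt/min

77 gtt/min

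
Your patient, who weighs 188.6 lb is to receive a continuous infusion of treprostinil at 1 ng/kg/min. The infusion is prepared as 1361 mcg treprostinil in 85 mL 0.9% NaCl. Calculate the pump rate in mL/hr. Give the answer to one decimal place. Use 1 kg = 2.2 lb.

0.3 mL/hr

Weight = 188.6 lb ÷ 2.2 lb/kg = 85.72727 kg
Dose = 1 ng/kg/min × 85.72727 kg = 85.72727 ng/min
85.72727 ng/min × 60 min/hr = 5143.636 ng/hr
Concentration = 1361 mcg ÷ 85 mL = 16.01176 mcg/mL = 16011.76 ng/mL
Rate = 5143.636 ng/hr ÷ 16011.76 ng/mL = 0.3212411 mL/hr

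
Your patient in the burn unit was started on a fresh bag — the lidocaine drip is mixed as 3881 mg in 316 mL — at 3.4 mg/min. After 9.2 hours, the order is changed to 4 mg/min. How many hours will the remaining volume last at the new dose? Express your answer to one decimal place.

Initial rate:
3.4 mg/min × 60 min/hr = 204 mg/hr
Concentration = 3881 mg ÷ 316 mL = 12.28165 mg/mL
Rate = 204 mg/hr ÷ 12.28165 mg/mL = 16.61015 mL/hr
Volume infused so far = 16.61015 mL/hr × 9.2 hr = 152.8134 mL
Volume remaining = 316 − 152.8134 = 163.1866 mL
New rate:
4 mg/min × 60 min/hr = 240 mg/hr
Rate = 240 mg/hr ÷ 12.28165 mg/mL = 19.54136 mL/hr
Time remaining = 163.1866 mL ÷ 19.54136 mL/hr = 8.350833 hr

8.4 hours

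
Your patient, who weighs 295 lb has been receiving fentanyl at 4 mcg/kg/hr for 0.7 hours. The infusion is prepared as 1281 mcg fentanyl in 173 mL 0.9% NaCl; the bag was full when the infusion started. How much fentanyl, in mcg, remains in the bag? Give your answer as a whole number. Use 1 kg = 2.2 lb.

Weight = 295 lb ÷ 2.2 lb/kg = 134.0909 kg
Dose = 4 mcg/kg/hr × 134.0909 kg = 536.3636 mcg/hr
Concentration = 1281 mcg ÷ 173 mL = 7.404624 mcg/mL
Rate = 536.3636 mcg/hr ÷ 7.404624 mcg/mL = 72.43631 mL/hr
Volume infused = 72.43631 mL/hr × 0.7 hr = 50.70541 mL
Volume remaining = 173 − 50.70541 = 122.2946 mL
Drug remaining = 122.2946 mL × 7.404624 mcg/mL = 905.5455 mcg

906 mcg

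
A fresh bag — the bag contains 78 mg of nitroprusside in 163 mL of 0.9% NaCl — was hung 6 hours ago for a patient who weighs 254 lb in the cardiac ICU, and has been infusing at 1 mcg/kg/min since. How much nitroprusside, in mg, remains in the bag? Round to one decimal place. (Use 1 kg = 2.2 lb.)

36.4 mg

Weight = 254 lb ÷ 2.2 lb/kg = 115.4545 kg
Dose = 1 mcg/kg/min × 115.4545 kg = 115.4545 mcg/min
115.4545 mcg/min × 60 min/hr = 6927.273 mcg/hr
Concentration = 78 mg ÷ 163 mL = 0.4785276 mg/mL = 478.5276 mcg/mL
Rate = 6927.273 mcg/hr ÷ 478.5276 mcg/mL = 14.47622 mL/hr
Volume infused = 14.47622 mL/hr × 6 hr = 86.85734 mL
Volume remaining = 163 − 86.85734 = 76.14266 mL
Drug remaining = 76.14266 mL × 478.5276 mcg/mL = 36436.36 mcg = 36.43636 mg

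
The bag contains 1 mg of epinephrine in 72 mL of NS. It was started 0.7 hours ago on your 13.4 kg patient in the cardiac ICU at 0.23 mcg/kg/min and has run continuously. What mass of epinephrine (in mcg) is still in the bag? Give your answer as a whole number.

871 mcg

Dose = 0.23 mcg/kg/min × 13.4 kg = 3.082 mcg/min
3.082 mcg/min × 60 min/hr = 184.92 mcg/hr
Concentration = 1 mg ÷ 72 mL = 0.01388889 mg/mL = 13.88889 mcg/mL
Rate = 184.92 mcg/hr ÷ 13.88889 mcg/mL = 13.31424 mL/hr
Volume infused = 13.31424 mL/hr × 0.7 hr = 9.319968 mL
Volume remaining = 72 − 9.319968 = 62.68003 mL
Drug remaining = 62.68003 mL × 13.88889 mcg/mL = 870.556 mcg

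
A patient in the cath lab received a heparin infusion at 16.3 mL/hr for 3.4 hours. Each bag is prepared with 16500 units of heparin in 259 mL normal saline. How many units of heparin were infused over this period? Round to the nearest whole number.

Concentration = 16500 units ÷ 259 mL = 63.70656 units/mL
Drug rate = 16.3 mL/hr × 63.70656 units/mL = 1038.417 units/hr
Total = 1038.417 units/hr × 3.4 hr = 3530.618 units

3531 units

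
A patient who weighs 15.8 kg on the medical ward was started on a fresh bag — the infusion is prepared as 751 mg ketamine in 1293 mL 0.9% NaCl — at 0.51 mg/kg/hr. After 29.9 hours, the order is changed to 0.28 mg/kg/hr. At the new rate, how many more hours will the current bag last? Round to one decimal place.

115.3 hours

Initial rate:
Dose = 0.51 mg/kg/hr × 15.8 kg = 8.058 mg/hr
Concentration = 751 mg ÷ 1293 mL = 0.5808198 mg/mL
Rate = 8.058 mg/hr ÷ 0.5808198 mg/mL = 13.87349 mL/hr
Volume infused so far = 13.87349 mL/hr × 29.9 hr = 414.8175 mL
Volume remaining = 1293 − 414.8175 = 878.1825 mL
New rate:
Dose = 0.28 mg/kg/hr × 15.8 kg = 4.424 mg/hr
Rate = 4.424 mg/hr ÷ 0.5808198 mg/mL = 7.61682 mL/hr
Time remaining = 878.1825 mL ÷ 7.61682 mL/hr = 115.2952 hr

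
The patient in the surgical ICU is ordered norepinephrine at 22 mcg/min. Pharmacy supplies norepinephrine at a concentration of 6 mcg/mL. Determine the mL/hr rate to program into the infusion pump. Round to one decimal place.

220.0 mL/hr

22 mcg/min × 60 min/hr = 1320 mcg/hr
Rate = 1320 mcg/hr ÷ 6 mcg/mL = 220 mL/hr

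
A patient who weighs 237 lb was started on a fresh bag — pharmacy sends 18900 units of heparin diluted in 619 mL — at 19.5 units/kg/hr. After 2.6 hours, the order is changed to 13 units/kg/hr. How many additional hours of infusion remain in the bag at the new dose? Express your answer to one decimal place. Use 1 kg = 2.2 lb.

Initial rate:
Weight = 237 lb ÷ 2.2 lb/kg = 107.7273 kg
Dose = 19.5 units/kg/hr × 107.7273 kg = 2100.682 units/hr
Concentration = 18900 units ÷ 619 mL = 30.53312 units/mL
Rate = 2100.682 units/hr ÷ 30.53312 units/mL = 68.80011 mL/hr
Volume infused so far = 68.80011 mL/hr × 2.6 hr = 178.8803 mL
Volume remaining = 619 − 178.8803 = 440.1197 mL
New rate:
Dose = 13 units/kg/hr × 107.7273 kg = 1400.455 units/hr
Rate = 1400.455 units/hr ÷ 30.53312 units/mL = 45.86674 mL/hr
Time remaining = 440.1197 mL ÷ 45.86674 mL/hr = 9.595618 hr

9.6 hours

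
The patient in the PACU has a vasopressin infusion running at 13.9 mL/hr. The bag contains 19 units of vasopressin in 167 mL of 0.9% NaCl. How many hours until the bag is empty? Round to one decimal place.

Duration = 167 mL ÷ 13.9 mL/hr = 12.01439 hr

12.0 hours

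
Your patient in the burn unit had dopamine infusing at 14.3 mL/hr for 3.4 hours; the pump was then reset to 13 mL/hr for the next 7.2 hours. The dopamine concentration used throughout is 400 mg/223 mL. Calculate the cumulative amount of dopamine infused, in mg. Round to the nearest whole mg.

Concentration = 400 mg ÷ 223 mL = 1.793722 mg/mL
Stage 1: 14.3 mL/hr × 3.4 hr = 48.62 mL → 48.62 mL × 1.793722 mg/mL = 87.21076 mg
Stage 2: 13 mL/hr × 7.2 hr = 93.6 mL → 93.6 mL × 1.793722 mg/mL = 167.8924 mg
Total = 87.21076 + 167.8924 = 255.1031 mg

255 mg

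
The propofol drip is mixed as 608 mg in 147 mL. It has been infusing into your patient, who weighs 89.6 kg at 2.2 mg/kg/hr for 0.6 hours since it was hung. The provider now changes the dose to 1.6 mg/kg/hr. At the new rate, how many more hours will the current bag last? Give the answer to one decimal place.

Initial rate:
Dose = 2.2 mg/kg/hr × 89.6 kg = 197.12 mg/hr
Concentration = 608 mg ÷ 147 mL = 4.136054 mg/mL
Rate = 197.12 mg/hr ÷ 4.136054 mg/mL = 47.65895 mL/hr
Volume infused so far = 47.65895 mL/hr × 0.6 hr = 28.59537 mL
Volume remaining = 147 − 28.59537 = 118.4046 mL
New rate:
Dose = 1.6 mg/kg/hr × 89.6 kg = 143.36 mg/hr
Rate = 143.36 mg/hr ÷ 4.136054 mg/mL = 34.66105 mL/hr
Time remaining = 118.4046 mL ÷ 34.66105 mL/hr = 3.416071 hr

3.4 hours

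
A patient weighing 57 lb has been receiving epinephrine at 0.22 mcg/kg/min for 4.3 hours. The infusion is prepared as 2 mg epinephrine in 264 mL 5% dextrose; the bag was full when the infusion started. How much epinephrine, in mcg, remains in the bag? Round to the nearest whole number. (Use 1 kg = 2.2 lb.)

529 mcg

Weight = 57 lb ÷ 2.2 lb/kg = 25.90909 kg
Dose = 0.22 mcg/kg/min × 25.90909 kg = 5.7 mcg/min
5.7 mcg/min × 60 min/hr = 342 mcg/hr
Concentration = 2 mg ÷ 264 mL = 0.007575758 mg/mL = 7.575758 mcg/mL
Rate = 342 mcg/hr ÷ 7.575758 mcg/mL = 45.144 mL/hr
Volume infused = 45.144 mL/hr × 4.3 hr = 194.1192 mL
Volume remaining = 264 − 194.1192 = 69.8808 mL
Drug remaining = 69.8808 mL × 7.575758 mcg/mL = 529.4 mcg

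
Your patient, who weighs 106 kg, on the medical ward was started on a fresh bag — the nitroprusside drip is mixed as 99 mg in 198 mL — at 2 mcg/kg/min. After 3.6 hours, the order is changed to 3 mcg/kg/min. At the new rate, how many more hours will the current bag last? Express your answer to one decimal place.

2.8 hours

Initial rate:
Dose = 2 mcg/kg/min × 106 kg = 212 mcg/min
212 mcg/min × 60 min/hr = 12720 mcg/hr
Concentration = 99 mg ÷ 198 mL = 0.5 mg/mL = 500 mcg/mL
Rate = 12720 mcg/hr ÷ 500 mcg/mL = 25.44 mL/hr
Volume infused so far = 25.44 mL/hr × 3.6 hr = 91.584 mL
Volume remaining = 198 − 91.584 = 106.416 mL
New rate:
Dose = 3 mcg/kg/min × 106 kg = 318 mcg/min
318 mcg/min × 60 min/hr = 19080 mcg/hr
Rate = 19080 mcg/hr ÷ 500 mcg/mL = 38.16 mL/hr
Time remaining = 106.416 mL ÷ 38.16 mL/hr = 2.788679 hr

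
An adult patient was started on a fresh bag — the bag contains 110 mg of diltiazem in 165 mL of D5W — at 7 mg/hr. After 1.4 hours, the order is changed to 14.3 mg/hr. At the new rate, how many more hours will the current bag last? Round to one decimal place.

Initial rate:
Concentration = 110 mg ÷ 165 mL = 0.6666667 mg/mL
Rate = 7 mg/hr ÷ 0.6666667 mg/mL = 10.5 mL/hr
Volume infused so far = 10.5 mL/hr × 1.4 hr = 14.7 mL
Volume remaining = 165 − 14.7 = 150.3 mL
New rate:
Rate = 14.3 mg/hr ÷ 0.6666667 mg/mL = 21.45 mL/hr
Time remaining = 150.3 mL ÷ 21.45 mL/hr = 7.006993 hr

7.0 hours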